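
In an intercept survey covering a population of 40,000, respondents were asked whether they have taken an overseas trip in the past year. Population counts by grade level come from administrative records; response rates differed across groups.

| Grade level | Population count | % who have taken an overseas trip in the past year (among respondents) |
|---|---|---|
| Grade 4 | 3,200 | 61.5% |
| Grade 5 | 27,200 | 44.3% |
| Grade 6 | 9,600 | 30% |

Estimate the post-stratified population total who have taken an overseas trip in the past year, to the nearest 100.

Apply each group's respondent rate to its population count:
  Grade 4: 3,200 × 61.5% = 1968
  Grade 5: 27,200 × 44.3% = 12049.6
  Grade 6: 9,600 × 30% = 2880
Estimated total = 16897.6 → 16,900.

16,900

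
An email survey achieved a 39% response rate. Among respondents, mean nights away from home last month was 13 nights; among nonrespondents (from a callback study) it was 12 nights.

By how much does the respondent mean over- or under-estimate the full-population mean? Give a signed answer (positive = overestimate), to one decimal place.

+0.6

Nonresponse fraction = 1 − 0.39 = 0.61.
Bias = (nonresponse fraction) × (respondent mean − nonrespondent mean)
     = 0.61 × (13 − 12) = 0.61 × 1 = 0.61.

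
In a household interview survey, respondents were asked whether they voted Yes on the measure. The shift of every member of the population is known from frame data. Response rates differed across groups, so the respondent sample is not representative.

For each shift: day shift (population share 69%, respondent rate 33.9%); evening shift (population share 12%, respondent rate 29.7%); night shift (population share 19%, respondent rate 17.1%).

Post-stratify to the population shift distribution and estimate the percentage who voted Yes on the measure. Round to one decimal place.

Weight each group's respondent value by its population share:
  day shift: 0.69 × 33.9 = 23.391
  evening shift: 0.12 × 29.7 = 3.564
  night shift: 0.19 × 17.1 = 3.249
Post-stratified estimate = 30.204 → 30.2%.

30.2%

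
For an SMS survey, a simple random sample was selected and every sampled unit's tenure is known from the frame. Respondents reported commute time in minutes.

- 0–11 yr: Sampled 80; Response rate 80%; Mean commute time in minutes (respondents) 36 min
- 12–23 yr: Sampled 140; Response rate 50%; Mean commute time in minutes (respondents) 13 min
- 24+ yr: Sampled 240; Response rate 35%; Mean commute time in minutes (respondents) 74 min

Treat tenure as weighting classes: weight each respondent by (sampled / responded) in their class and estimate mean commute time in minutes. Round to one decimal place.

48.8

Each respondent's weight = sampled/responded in their class; summing within a class gives n_sampled, so:
  0–11 yr: 80 × 36 = 2880
  12–23 yr: 140 × 13 = 1820
  24+ yr: 240 × 74 = 17,760
Adjusted estimate = 22,460 / 460 = 48.8261 → 48.8.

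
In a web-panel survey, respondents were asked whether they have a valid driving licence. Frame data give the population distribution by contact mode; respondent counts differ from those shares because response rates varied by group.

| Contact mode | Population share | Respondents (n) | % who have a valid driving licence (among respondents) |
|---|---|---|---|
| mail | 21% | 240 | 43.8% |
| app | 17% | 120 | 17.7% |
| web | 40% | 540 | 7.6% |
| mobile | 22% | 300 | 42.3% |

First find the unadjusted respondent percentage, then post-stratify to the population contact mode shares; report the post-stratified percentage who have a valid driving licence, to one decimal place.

Without adjustment, the pooled respondent share is:
  (240/1200)×43.8 + (120/1200)×17.7 + (540/1200)×7.6 + (300/1200)×42.3 = 24.525%
Post-stratifying to population shares instead:
  0.21×43.8 + 0.17×17.7 + 0.4×7.6 + 0.22×42.3 = 24.553%

24.6%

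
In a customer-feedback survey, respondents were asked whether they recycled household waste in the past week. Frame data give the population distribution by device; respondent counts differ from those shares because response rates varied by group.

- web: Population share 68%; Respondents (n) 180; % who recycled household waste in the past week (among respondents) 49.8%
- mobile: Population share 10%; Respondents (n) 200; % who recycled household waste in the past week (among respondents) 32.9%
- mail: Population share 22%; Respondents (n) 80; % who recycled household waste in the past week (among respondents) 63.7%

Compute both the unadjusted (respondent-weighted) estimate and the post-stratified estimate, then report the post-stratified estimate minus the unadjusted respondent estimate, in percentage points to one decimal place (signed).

+6.3 percentage points

Without adjustment, the pooled respondent share is:
  (180/460)×49.8 + (200/460)×32.9 + (80/460)×63.7 = 44.8696%
Reweighting by population device shares:
  0.68×49.8 + 0.1×32.9 + 0.22×63.7 = 51.168%
Difference = 51.168 − 44.8696 = 6.2984 pp.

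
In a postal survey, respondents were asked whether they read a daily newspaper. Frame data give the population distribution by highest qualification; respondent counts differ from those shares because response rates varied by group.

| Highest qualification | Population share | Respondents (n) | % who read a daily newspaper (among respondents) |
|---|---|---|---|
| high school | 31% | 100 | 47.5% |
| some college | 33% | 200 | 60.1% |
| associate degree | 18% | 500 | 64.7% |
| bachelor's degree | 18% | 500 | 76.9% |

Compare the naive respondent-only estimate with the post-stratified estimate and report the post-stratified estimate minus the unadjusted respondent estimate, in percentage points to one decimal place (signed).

Without adjustment, the pooled respondent share is:
  (100/1300)×47.5 + (200/1300)×60.1 + (500/1300)×64.7 + (500/1300)×76.9 = 67.3615%
Post-stratified estimate weights by population shares:
  0.31×47.5 + 0.33×60.1 + 0.18×64.7 + 0.18×76.9 = 60.046%
Difference = 60.046 − 67.3615 = -7.3155 pp.

-7.3 percentage points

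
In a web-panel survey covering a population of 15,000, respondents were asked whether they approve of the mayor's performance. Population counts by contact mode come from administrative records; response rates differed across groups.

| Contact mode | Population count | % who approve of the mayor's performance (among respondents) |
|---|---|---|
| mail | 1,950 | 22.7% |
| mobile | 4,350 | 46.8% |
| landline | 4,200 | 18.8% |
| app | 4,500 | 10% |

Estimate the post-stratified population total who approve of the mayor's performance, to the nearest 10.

3,720

Estimated count per cell = population count × respondent percentage:
  mail: 1,950 × 22.7% = 442.65
  mobile: 4,350 × 46.8% = 2035.8
  landline: 4,200 × 18.8% = 789.6
  app: 4,500 × 10% = 450
Estimated total = 3718.05 → 3,720.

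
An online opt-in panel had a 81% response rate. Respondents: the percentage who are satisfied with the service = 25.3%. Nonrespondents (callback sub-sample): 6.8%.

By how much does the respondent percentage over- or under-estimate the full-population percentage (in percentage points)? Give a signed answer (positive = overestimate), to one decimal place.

+3.5 percentage points

Nonresponse fraction = 1 − 0.81 = 0.19.
Bias = (nonresponse fraction) × (respondent percentage − nonrespondent percentage)
     = 0.19 × (25.3 − 6.8) = 0.19 × 18.5 = 3.515.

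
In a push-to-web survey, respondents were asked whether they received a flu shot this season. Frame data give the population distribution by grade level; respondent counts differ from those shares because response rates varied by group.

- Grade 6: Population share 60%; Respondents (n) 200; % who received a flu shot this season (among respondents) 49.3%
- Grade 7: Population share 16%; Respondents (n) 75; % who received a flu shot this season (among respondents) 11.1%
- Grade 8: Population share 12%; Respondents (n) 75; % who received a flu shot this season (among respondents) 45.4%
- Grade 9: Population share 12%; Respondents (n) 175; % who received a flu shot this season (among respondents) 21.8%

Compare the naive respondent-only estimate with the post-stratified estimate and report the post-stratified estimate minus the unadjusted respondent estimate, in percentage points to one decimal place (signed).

+5.3 percentage points

Naive respondent-only estimate (weights = respondent counts):
  (200/525)×49.3 + (75/525)×11.1 + (75/525)×45.4 + (175/525)×21.8 = 34.119%
Post-stratifying to population shares instead:
  0.6×49.3 + 0.16×11.1 + 0.12×45.4 + 0.12×21.8 = 39.42%
Difference = 39.42 − 34.119 = 5.301 pp.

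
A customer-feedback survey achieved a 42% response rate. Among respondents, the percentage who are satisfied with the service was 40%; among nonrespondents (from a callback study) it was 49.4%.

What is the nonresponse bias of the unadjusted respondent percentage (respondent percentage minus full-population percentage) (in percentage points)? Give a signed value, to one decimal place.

Nonresponse fraction = 1 − 0.42 = 0.58.
Bias = (nonresponse fraction) × (respondent percentage − nonrespondent percentage)
     = 0.58 × (40 − 49.4) = 0.58 × -9.4 = -5.452.

-5.5 percentage points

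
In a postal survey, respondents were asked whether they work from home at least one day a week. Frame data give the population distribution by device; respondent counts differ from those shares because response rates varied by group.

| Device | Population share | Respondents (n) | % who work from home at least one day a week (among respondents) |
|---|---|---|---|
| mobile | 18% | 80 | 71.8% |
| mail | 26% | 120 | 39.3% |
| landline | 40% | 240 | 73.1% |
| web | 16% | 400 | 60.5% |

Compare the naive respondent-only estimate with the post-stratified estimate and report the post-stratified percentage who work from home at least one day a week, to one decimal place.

62.1%

Naive respondent-only estimate (weights = respondent counts):
  (80/840)×71.8 + (120/840)×39.3 + (240/840)×73.1 + (400/840)×60.5 = 62.1476%
Post-stratifying to population shares instead:
  0.18×71.8 + 0.26×39.3 + 0.4×73.1 + 0.16×60.5 = 62.062%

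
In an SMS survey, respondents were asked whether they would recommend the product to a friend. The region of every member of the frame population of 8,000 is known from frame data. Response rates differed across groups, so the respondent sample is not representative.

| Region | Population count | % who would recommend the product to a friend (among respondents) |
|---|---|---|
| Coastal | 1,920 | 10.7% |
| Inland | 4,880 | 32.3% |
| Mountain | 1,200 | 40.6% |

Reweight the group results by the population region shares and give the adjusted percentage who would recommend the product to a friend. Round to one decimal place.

Reweight to the known region distribution:
  Coastal: (1,920/8,000) × 10.7 = 2.568
  Inland: (4,880/8,000) × 32.3 = 19.703
  Mountain: (1,200/8,000) × 40.6 = 6.09
Post-stratified estimate = 28.361 → 28.4%.

28.4%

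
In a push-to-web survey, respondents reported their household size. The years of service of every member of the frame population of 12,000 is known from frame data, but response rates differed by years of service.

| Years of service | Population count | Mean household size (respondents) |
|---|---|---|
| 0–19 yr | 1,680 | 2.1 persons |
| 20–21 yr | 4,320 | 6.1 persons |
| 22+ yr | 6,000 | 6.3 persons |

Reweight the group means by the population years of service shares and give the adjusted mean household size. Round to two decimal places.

5.64

Reweight to the known years of service distribution:
  0–19 yr: (1,680/12,000) × 2.1 = 0.294
  20–21 yr: (4,320/12,000) × 6.1 = 2.196
  22+ yr: (6,000/12,000) × 6.3 = 3.15
Post-stratified estimate = 5.64 → 5.64.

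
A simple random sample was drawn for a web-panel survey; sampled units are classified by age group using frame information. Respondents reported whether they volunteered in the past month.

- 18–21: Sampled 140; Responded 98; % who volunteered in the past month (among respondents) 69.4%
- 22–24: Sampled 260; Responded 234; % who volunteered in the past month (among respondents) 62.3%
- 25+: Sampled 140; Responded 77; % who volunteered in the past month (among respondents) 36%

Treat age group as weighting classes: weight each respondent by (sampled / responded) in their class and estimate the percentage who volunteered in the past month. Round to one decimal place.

57.3%

Class response rates: 18–21 98/140 = 70%, 22–24 234/260 = 90%, 25+ 77/140 = 55%.
Inverse-response-rate weighting restores each class to its sampled count, so class totals weight by n_sampled:
  18–21: 140 × 69.4 = 9716
  22–24: 260 × 62.3 = 16,198
  25+: 140 × 36 = 5040
Adjusted estimate = 30,954 / 540 = 57.3222 → 57.3%.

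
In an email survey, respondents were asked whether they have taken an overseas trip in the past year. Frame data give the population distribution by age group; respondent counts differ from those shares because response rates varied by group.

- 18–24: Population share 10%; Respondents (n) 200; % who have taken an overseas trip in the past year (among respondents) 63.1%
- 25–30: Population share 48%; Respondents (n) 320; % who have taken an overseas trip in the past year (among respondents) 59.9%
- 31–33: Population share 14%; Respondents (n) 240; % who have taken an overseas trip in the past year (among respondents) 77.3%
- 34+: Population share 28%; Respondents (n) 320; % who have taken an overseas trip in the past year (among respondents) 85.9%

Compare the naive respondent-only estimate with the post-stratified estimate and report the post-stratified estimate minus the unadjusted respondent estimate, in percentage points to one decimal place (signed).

Unadjusted (pooled respondent) estimate weights by respondent counts:
  (200/1080)×63.1 + (320/1080)×59.9 + (240/1080)×77.3 + (320/1080)×85.9 = 72.063%
Reweighting by population age group shares:
  0.1×63.1 + 0.48×59.9 + 0.14×77.3 + 0.28×85.9 = 69.936%
Difference = 69.936 − 72.063 = -2.127 pp.

-2.1 percentage points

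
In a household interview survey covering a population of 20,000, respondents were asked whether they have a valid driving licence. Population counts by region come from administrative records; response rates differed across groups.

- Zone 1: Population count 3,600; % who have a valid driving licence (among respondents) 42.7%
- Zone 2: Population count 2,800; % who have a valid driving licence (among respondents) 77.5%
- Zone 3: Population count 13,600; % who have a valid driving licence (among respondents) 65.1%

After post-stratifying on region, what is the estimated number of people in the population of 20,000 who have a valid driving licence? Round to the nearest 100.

12,600

Each cell contributes its population count × the respondent rate:
  Zone 1: 3,600 × 42.7% = 1537.2
  Zone 2: 2,800 × 77.5% = 2170
  Zone 3: 13,600 × 65.1% = 8853.6
Estimated total = 12560.8 → 12,600.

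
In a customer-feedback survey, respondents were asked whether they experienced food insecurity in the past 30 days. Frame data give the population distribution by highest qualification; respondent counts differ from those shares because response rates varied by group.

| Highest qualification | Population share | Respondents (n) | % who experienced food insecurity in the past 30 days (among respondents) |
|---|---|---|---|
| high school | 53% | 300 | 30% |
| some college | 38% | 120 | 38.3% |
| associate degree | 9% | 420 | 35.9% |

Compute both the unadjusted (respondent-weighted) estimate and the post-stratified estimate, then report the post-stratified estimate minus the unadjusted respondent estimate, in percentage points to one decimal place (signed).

Unadjusted (pooled respondent) estimate weights by respondent counts:
  (300/840)×30 + (120/840)×38.3 + (420/840)×35.9 = 34.1357%
Reweighting by population highest qualification shares:
  0.53×30 + 0.38×38.3 + 0.09×35.9 = 33.685%
Difference = 33.685 − 34.1357 = -0.4507 pp.

-0.5 percentage points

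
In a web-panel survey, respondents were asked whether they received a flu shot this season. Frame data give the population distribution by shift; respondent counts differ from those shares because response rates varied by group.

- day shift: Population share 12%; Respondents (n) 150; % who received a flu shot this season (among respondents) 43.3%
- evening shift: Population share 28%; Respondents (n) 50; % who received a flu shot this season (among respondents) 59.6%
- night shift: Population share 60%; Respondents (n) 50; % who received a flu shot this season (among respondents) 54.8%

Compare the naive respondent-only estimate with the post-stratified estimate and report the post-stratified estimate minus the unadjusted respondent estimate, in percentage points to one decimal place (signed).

Without adjustment, the pooled respondent share is:
  (150/250)×43.3 + (50/250)×59.6 + (50/250)×54.8 = 48.86%
Reweighting by population shift shares:
  0.12×43.3 + 0.28×59.6 + 0.6×54.8 = 54.764%
Difference = 54.764 − 48.86 = 5.904 pp.

+5.9 percentage points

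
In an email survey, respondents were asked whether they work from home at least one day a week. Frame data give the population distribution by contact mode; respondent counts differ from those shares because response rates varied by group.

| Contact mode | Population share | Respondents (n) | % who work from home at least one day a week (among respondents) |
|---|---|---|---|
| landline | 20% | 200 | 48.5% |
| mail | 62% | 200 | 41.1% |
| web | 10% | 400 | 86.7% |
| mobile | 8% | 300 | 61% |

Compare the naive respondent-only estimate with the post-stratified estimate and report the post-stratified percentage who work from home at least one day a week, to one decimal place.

48.7%

Naive respondent-only estimate (weights = respondent counts):
  (200/1100)×48.5 + (200/1100)×41.1 + (400/1100)×86.7 + (300/1100)×61 = 64.4545%
Reweighting by population contact mode shares:
  0.2×48.5 + 0.62×41.1 + 0.1×86.7 + 0.08×61 = 48.732%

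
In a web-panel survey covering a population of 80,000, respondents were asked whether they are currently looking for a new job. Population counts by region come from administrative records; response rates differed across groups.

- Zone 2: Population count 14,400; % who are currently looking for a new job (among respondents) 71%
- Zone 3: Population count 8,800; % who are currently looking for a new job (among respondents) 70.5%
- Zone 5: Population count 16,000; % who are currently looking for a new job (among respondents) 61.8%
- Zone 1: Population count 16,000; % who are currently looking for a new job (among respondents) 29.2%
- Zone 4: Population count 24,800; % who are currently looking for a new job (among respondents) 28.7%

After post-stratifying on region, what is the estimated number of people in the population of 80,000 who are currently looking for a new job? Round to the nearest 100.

38,100

Estimated count per cell = population count × respondent percentage:
  Zone 2: 14,400 × 71% = 10,224
  Zone 3: 8,800 × 70.5% = 6204
  Zone 5: 16,000 × 61.8% = 9888
  Zone 1: 16,000 × 29.2% = 4672
  Zone 4: 24,800 × 28.7% = 7117.6
Estimated total = 38105.6 → 38,100.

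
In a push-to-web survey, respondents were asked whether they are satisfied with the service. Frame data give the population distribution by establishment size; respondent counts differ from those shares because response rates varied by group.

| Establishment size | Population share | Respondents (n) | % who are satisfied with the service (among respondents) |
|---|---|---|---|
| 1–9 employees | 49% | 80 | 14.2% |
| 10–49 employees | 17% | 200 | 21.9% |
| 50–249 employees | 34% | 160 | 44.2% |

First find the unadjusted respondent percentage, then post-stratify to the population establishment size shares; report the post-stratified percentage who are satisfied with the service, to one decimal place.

25.7%

Naive respondent-only estimate (weights = respondent counts):
  (80/440)×14.2 + (200/440)×21.9 + (160/440)×44.2 = 28.6091%
Post-stratifying to population shares instead:
  0.49×14.2 + 0.17×21.9 + 0.34×44.2 = 25.709%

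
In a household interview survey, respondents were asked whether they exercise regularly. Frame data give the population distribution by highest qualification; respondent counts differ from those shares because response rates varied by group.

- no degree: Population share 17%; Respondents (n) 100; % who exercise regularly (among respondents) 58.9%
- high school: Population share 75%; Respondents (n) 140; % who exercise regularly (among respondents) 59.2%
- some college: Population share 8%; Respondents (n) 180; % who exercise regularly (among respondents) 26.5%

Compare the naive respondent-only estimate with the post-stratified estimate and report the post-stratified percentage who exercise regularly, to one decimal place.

Unadjusted (pooled respondent) estimate weights by respondent counts:
  (100/420)×58.9 + (140/420)×59.2 + (180/420)×26.5 = 45.1143%
Reweighting by population highest qualification shares:
  0.17×58.9 + 0.75×59.2 + 0.08×26.5 = 56.533%

56.5%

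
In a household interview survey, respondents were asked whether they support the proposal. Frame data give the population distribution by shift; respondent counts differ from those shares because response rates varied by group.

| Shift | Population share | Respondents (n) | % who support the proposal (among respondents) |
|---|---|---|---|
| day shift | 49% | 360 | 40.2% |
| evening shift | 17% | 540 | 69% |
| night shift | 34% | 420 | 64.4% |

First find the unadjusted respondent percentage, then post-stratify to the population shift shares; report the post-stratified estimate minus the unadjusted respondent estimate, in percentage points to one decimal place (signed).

Without adjustment, the pooled respondent share is:
  (360/1320)×40.2 + (540/1320)×69 + (420/1320)×64.4 = 59.6818%
Post-stratified estimate weights by population shares:
  0.49×40.2 + 0.17×69 + 0.34×64.4 = 53.324%
Difference = 53.324 − 59.6818 = -6.3578 pp.

-6.4 percentage points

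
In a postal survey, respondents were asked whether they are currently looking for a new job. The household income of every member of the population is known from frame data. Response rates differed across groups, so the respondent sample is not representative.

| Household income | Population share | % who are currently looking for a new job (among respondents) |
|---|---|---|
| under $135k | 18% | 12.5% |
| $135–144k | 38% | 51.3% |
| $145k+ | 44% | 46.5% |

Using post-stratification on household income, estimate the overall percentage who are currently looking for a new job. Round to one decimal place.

Reweight to the known household income distribution:
  under $135k: 0.18 × 12.5 = 2.25
  $135–144k: 0.38 × 51.3 = 19.494
  $145k+: 0.44 × 46.5 = 20.46
Post-stratified estimate = 42.204 → 42.2%.

42.2%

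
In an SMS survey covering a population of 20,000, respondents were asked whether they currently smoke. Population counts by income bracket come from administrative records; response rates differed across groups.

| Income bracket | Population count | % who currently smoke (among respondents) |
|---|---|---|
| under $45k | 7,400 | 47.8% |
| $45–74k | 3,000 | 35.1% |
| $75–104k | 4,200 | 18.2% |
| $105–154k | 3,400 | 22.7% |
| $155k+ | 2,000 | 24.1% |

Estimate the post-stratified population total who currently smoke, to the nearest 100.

Each cell contributes its population count × the respondent rate:
  under $45k: 7,400 × 47.8% = 3537.2
  $45–74k: 3,000 × 35.1% = 1053
  $75–104k: 4,200 × 18.2% = 764.4
  $105–154k: 3,400 × 22.7% = 771.8
  $155k+: 2,000 × 24.1% = 482
Estimated total = 6608.4 → 6,600.

6,600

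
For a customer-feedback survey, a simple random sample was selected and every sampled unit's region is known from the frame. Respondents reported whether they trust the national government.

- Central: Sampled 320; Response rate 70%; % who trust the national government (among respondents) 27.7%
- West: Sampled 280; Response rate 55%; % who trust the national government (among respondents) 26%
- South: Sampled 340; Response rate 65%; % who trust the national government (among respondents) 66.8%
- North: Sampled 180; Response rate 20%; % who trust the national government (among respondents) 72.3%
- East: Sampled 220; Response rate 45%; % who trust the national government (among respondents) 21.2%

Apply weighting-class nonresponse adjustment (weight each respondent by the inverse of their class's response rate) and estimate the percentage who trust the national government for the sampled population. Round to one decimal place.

Weighting each respondent by the inverse class response rate inflates each class back to its sampled size, so the class weight is n_sampled:
  Central: 320 × 27.7 = 8864
  West: 280 × 26 = 7280
  South: 340 × 66.8 = 22,712
  North: 180 × 72.3 = 13,014
  East: 220 × 21.2 = 4664
Adjusted estimate = 56,534 / 1,340 = 42.1896 → 42.2%.

42.2%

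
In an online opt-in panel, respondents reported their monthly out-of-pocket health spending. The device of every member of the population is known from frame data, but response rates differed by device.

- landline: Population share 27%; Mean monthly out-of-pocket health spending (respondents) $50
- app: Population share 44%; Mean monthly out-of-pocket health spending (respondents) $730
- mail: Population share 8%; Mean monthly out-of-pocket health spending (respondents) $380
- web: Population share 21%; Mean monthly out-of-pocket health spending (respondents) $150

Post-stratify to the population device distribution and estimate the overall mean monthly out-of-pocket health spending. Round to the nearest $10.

Reweight to the known device distribution:
  landline: 0.27 × 50 = 13.5
  app: 0.44 × 730 = 321.2
  mail: 0.08 × 380 = 30.4
  web: 0.21 × 150 = 31.5
Post-stratified estimate = 396.6 → $400.

$400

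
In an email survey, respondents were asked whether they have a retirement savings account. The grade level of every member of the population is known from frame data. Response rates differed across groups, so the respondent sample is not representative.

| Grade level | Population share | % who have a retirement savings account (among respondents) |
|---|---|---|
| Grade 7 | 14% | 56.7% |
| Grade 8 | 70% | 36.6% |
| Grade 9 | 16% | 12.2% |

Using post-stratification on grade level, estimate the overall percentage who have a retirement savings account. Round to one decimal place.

Weight each group's respondent value by its population share:
  Grade 7: 0.14 × 56.7 = 7.938
  Grade 8: 0.7 × 36.6 = 25.62
  Grade 9: 0.16 × 12.2 = 1.952
Post-stratified estimate = 35.51 → 35.5%.

35.5%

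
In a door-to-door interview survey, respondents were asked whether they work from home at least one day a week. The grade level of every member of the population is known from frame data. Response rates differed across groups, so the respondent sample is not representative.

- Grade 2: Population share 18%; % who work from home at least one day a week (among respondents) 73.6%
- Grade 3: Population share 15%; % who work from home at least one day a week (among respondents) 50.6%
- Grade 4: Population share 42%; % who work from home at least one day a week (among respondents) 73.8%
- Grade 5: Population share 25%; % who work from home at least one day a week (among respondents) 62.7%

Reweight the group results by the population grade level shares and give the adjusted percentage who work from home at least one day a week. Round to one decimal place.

67.5%

Post-stratification weights by population share, not respondent share:
  Grade 2: 0.18 × 73.6 = 13.248
  Grade 3: 0.15 × 50.6 = 7.59
  Grade 4: 0.42 × 73.8 = 30.996
  Grade 5: 0.25 × 62.7 = 15.675
Post-stratified estimate = 67.509 → 67.5%.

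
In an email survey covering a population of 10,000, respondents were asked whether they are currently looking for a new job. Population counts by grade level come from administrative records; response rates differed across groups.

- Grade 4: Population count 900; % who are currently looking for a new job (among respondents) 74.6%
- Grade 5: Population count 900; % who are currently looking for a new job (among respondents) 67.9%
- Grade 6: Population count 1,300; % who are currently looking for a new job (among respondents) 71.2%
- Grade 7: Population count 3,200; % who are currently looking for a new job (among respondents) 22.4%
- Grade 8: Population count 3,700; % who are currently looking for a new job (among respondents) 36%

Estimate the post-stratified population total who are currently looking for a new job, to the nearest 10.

4,260

Each cell contributes its population count × the respondent rate:
  Grade 4: 900 × 74.6% = 671.4
  Grade 5: 900 × 67.9% = 611.1
  Grade 6: 1,300 × 71.2% = 925.6
  Grade 7: 3,200 × 22.4% = 716.8
  Grade 8: 3,700 × 36% = 1332
Estimated total = 4256.9 → 4,260.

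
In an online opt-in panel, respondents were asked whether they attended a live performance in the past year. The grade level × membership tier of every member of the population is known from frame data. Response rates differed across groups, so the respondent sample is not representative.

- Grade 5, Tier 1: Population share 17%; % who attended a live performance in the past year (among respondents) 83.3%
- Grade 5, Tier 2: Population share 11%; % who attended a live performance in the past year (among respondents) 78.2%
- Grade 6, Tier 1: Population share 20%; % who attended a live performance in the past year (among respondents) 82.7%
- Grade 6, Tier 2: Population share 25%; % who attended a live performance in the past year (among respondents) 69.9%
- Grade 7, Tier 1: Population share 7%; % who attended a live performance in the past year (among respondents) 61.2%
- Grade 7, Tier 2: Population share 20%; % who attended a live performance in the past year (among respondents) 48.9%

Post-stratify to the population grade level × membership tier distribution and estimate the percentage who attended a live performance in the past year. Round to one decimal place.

70.8%

Each cell contributes population-share × respondent value:
  Grade 5, Tier 1: 0.17 × 83.3 = 14.161
  Grade 5, Tier 2: 0.11 × 78.2 = 8.602
  Grade 6, Tier 1: 0.2 × 82.7 = 16.54
  Grade 6, Tier 2: 0.25 × 69.9 = 17.475
  Grade 7, Tier 1: 0.07 × 61.2 = 4.284
  Grade 7, Tier 2: 0.2 × 48.9 = 9.78
Post-stratified estimate = 70.842 → 70.8%.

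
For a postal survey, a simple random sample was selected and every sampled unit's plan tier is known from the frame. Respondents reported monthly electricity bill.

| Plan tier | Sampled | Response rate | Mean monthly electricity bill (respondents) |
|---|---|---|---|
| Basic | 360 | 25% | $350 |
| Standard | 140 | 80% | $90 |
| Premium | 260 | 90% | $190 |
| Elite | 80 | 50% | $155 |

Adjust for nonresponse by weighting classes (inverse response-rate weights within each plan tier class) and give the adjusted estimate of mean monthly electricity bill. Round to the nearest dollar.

$239

With weight = n_sampled/n_responded per class, the weighted class total is n_sampled:
  Basic: 360 × 350 = 126,000
  Standard: 140 × 90 = 12,600
  Premium: 260 × 190 = 49,400
  Elite: 80 × 155 = 12,400
Adjusted estimate = 200,400 / 840 = 238.571 → $239.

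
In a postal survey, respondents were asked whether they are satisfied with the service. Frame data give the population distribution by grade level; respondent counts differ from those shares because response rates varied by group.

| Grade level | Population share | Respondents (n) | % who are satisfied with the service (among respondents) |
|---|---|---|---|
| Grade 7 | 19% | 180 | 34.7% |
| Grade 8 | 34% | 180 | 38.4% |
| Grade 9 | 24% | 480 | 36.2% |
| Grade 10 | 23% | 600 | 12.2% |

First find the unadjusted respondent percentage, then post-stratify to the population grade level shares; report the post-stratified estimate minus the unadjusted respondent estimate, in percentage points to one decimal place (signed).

Naive respondent-only estimate (weights = respondent counts):
  (180/1440)×34.7 + (180/1440)×38.4 + (480/1440)×36.2 + (600/1440)×12.2 = 26.2875%
Post-stratified estimate weights by population shares:
  0.19×34.7 + 0.34×38.4 + 0.24×36.2 + 0.23×12.2 = 31.143%
Difference = 31.143 − 26.2875 = 4.8555 pp.

+4.9 percentage points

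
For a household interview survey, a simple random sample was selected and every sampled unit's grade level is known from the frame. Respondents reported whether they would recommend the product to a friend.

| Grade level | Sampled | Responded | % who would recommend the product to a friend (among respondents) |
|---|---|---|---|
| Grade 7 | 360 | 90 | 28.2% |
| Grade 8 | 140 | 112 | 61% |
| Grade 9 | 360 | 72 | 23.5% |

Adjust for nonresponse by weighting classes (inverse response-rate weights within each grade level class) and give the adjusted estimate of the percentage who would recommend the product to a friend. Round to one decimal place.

Class response rates: Grade 7 90/360 = 25%, Grade 8 112/140 = 80%, Grade 9 72/360 = 20%.
With weight = n_sampled/n_responded per class, the weighted class total is n_sampled:
  Grade 7: 360 × 28.2 = 10,152
  Grade 8: 140 × 61 = 8540
  Grade 9: 360 × 23.5 = 8460
Adjusted estimate = 27,152 / 860 = 31.5721 → 31.6%.

31.6%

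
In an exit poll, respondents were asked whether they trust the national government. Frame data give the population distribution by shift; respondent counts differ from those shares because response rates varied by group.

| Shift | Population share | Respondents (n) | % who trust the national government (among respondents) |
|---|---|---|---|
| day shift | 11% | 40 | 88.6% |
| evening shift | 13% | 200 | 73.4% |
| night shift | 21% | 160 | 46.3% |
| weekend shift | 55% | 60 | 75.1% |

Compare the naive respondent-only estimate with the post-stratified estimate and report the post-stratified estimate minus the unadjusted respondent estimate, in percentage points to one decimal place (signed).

Without adjustment, the pooled respondent share is:
  (40/460)×88.6 + (200/460)×73.4 + (160/460)×46.3 + (60/460)×75.1 = 65.5174%
Post-stratified estimate weights by population shares:
  0.11×88.6 + 0.13×73.4 + 0.21×46.3 + 0.55×75.1 = 70.316%
Difference = 70.316 − 65.5174 = 4.7986 pp.

+4.8 percentage points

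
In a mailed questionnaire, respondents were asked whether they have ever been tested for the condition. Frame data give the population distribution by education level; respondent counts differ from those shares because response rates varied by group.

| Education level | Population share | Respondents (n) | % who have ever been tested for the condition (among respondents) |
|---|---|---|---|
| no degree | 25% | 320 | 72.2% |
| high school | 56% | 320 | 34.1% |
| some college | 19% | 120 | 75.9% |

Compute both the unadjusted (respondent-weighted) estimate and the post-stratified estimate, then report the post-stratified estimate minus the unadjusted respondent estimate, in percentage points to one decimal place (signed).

Without adjustment, the pooled respondent share is:
  (320/760)×72.2 + (320/760)×34.1 + (120/760)×75.9 = 56.7421%
Post-stratifying to population shares instead:
  0.25×72.2 + 0.56×34.1 + 0.19×75.9 = 51.567%
Difference = 51.567 − 56.7421 = -5.1751 pp.

-5.2 percentage points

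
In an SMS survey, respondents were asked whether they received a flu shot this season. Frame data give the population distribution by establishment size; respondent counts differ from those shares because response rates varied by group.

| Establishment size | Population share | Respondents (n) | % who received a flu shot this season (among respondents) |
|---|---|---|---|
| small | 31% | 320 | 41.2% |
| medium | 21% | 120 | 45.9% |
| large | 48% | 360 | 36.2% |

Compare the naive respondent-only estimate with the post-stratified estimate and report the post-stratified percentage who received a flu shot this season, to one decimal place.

39.8%

Unadjusted (pooled respondent) estimate weights by respondent counts:
  (320/800)×41.2 + (120/800)×45.9 + (360/800)×36.2 = 39.655%
Reweighting by population establishment size shares:
  0.31×41.2 + 0.21×45.9 + 0.48×36.2 = 39.787%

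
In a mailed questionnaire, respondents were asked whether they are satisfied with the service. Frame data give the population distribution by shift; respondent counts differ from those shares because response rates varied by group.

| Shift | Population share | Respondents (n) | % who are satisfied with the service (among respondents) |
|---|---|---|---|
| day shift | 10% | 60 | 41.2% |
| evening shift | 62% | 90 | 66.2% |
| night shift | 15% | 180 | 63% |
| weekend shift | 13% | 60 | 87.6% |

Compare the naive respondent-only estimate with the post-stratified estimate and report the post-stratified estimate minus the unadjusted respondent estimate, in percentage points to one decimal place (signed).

+1.8 percentage points

Without adjustment, the pooled respondent share is:
  (60/390)×41.2 + (90/390)×66.2 + (180/390)×63 + (60/390)×87.6 = 64.1692%
Post-stratifying to population shares instead:
  0.1×41.2 + 0.62×66.2 + 0.15×63 + 0.13×87.6 = 66.002%
Difference = 66.002 − 64.1692 = 1.8328 pp.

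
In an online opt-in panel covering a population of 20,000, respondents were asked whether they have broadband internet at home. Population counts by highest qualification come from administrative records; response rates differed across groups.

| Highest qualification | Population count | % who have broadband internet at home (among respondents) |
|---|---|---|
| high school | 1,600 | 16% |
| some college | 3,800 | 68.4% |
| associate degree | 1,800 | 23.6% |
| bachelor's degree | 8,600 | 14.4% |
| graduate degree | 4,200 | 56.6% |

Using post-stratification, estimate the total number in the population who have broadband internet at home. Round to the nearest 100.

6,900

Each cell contributes its population count × the respondent rate:
  high school: 1,600 × 16% = 256
  some college: 3,800 × 68.4% = 2599.2
  associate degree: 1,800 × 23.6% = 424.8
  bachelor's degree: 8,600 × 14.4% = 1238.4
  graduate degree: 4,200 × 56.6% = 2377.2
Estimated total = 6895.6 → 6,900.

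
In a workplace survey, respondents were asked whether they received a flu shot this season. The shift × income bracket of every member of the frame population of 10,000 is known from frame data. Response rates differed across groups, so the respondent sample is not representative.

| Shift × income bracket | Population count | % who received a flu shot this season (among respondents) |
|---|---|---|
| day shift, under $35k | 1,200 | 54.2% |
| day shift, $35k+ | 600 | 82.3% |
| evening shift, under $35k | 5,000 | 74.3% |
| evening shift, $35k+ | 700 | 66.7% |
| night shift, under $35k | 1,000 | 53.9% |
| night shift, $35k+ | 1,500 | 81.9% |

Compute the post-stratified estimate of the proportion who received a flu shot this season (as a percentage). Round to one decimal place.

70.9%

Reweight to the known shift × income bracket distribution:
  day shift, under $35k: (1,200/10,000) × 54.2 = 6.504
  day shift, $35k+: (600/10,000) × 82.3 = 4.938
  evening shift, under $35k: (5,000/10,000) × 74.3 = 37.15
  evening shift, $35k+: (700/10,000) × 66.7 = 4.669
  night shift, under $35k: (1,000/10,000) × 53.9 = 5.39
  night shift, $35k+: (1,500/10,000) × 81.9 = 12.285
Post-stratified estimate = 70.936 → 70.9%.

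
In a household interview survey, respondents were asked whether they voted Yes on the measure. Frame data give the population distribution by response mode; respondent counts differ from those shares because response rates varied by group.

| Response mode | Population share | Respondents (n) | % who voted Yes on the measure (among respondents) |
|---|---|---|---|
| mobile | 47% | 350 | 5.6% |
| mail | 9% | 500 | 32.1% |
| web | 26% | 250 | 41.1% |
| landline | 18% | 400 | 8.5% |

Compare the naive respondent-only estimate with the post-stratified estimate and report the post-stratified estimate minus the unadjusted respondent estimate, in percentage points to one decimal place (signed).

Without adjustment, the pooled respondent share is:
  (350/1500)×5.6 + (500/1500)×32.1 + (250/1500)×41.1 + (400/1500)×8.5 = 21.1233%
Reweighting by population response mode shares:
  0.47×5.6 + 0.09×32.1 + 0.26×41.1 + 0.18×8.5 = 17.737%
Difference = 17.737 − 21.1233 = -3.3863 pp.

-3.4 percentage points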